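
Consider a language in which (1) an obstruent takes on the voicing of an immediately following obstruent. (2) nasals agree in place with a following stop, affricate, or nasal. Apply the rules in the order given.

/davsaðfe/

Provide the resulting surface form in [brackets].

Rule 1: /v/ before /s/ (voiceless) → [f]
Rule 1: /ð/ before /f/ (voiceless) → [θ]
After rule 1: dafsaθfe
Rule 2: no segment meets the rule's conditions; no change.

[dafsaθfe]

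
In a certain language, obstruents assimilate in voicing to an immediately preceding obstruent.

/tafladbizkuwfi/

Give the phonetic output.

/k/ after /z/ (voiced) → [g]

[tafladbizguwfi]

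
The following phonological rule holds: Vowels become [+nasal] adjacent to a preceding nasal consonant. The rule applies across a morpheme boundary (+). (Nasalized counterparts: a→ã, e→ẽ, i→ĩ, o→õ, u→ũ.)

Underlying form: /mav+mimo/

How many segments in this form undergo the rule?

3

/a/ after nasal /m/ → [ã]
/i/ after nasal /m/ → [ĩ]
/o/ after nasal /m/ → [õ]
3 segments change.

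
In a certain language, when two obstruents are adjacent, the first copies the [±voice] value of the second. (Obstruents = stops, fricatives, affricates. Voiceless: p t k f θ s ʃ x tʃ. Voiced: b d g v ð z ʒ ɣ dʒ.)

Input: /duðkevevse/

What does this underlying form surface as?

/ð/ before /k/ (voiceless) → [θ]
/v/ before /s/ (voiceless) → [f]

[duθkevefse]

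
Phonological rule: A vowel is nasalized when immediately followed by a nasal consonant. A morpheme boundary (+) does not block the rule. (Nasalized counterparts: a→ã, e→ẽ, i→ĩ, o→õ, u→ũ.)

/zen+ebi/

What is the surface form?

[zẽn+ebi]

/e/ before nasal /n/ → [ẽ]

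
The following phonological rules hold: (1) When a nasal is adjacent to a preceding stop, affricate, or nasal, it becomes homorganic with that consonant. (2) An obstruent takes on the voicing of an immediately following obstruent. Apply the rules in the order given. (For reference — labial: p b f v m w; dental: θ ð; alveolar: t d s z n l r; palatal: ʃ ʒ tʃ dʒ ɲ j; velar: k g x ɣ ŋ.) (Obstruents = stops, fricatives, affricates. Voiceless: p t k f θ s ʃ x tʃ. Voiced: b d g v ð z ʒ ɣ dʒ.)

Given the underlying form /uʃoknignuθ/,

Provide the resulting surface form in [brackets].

Rule 1: /n/ after /k/ (velar) → [ŋ]
Rule 1: /n/ after /g/ (velar) → [ŋ]
After rule 1: uʃokŋigŋuθ
Rule 2: no segment meets the rule's conditions; no change.

[uʃokŋigŋuθ]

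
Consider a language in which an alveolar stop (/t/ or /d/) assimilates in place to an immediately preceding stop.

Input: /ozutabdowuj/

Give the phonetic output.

/d/ after /b/ (labial) → [b]

[ozutabbowuj]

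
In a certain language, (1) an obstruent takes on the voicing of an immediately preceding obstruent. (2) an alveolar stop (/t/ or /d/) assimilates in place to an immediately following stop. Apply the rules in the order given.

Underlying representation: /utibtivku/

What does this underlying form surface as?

[utibdivgu]

Rule 1: /t/ after /b/ (voiced) → [d]
Rule 1: /k/ after /v/ (voiced) → [g]
After rule 1: utibdivgu
Rule 2: no segment meets the rule's conditions; no change.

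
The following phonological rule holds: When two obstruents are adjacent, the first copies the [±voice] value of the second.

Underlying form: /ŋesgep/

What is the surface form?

[ŋezgep]

/s/ before /g/ (voiced) → [z]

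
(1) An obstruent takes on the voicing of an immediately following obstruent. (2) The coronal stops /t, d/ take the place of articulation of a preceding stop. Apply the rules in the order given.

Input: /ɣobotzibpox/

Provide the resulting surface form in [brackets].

[ɣobodzippox]

Rule 1: /t/ before /z/ (voiced) → [d]
Rule 1: /b/ before /p/ (voiceless) → [p]
After rule 1: ɣobodzippox
Rule 2: no segment meets the rule's conditions; no change.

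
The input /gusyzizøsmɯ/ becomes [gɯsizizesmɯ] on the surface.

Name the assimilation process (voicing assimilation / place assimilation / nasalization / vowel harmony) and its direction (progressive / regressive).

/u/→[ɯ] /y/→[i] /ø/→[e].
Vowels agree with the last vowel, so the harmony is regressive.

vowel harmony, regressive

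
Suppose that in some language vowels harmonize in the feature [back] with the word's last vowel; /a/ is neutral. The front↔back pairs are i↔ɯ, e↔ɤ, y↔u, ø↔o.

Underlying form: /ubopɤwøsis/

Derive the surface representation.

/u/ harmonizes with /i/ ([-back]) → [y]
/o/ harmonizes with /i/ ([-back]) → [ø]
/ɤ/ harmonizes with /i/ ([-back]) → [e]

[ybøpewøsis]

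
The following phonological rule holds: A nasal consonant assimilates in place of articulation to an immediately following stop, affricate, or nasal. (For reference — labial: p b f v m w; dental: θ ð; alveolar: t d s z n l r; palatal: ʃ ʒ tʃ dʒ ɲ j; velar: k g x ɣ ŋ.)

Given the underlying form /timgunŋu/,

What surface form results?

/m/ before /g/ (velar) → [ŋ]
/n/ before /ŋ/ (velar) → [ŋ]

[tiŋguŋŋu]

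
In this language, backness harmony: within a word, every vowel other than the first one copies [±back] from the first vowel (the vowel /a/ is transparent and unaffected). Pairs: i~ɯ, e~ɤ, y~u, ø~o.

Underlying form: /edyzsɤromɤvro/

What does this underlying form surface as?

/ɤ/ harmonizes with /e/ ([-back]) → [e]
/o/ harmonizes with /e/ ([-back]) → [ø]
/ɤ/ harmonizes with /e/ ([-back]) → [e]
/o/ harmonizes with /e/ ([-back]) → [ø]

[edyzserømevrø]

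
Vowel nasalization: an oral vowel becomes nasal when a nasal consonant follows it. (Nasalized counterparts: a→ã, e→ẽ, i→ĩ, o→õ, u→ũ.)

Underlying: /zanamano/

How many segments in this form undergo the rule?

/a/ before nasal /n/ → [ã]
/a/ before nasal /m/ → [ã]
/a/ before nasal /n/ → [ã]
3 segments change.

3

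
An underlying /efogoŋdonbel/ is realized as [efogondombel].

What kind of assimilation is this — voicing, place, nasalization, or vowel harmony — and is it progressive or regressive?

place assimilation, regressive

/ŋ/→[n] /n/→[m].
Each target copies a feature from the following segment, so the direction is regressive.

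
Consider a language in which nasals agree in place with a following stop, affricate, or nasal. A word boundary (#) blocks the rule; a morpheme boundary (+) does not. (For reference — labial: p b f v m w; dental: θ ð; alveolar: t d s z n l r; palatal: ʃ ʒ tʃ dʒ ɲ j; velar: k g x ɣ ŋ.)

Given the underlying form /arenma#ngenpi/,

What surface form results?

[aremma#ŋgempi]

/n/ before /m/ (labial) → [m]
/n/ before /g/ (velar) → [ŋ]
/n/ before /p/ (labial) → [m]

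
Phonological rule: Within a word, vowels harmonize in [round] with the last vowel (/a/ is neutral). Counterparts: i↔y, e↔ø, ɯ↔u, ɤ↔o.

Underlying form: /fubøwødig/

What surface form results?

[fɯbewedig]

/u/ harmonizes with /i/ ([-round]) → [ɯ]
/ø/ harmonizes with /i/ ([-round]) → [e]
/ø/ harmonizes with /i/ ([-round]) → [e]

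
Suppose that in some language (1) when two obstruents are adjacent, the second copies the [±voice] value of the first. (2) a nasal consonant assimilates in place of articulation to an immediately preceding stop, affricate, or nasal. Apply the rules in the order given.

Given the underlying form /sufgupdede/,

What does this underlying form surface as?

Rule 1: /g/ after /f/ (voiceless) → [k]
Rule 1: /d/ after /p/ (voiceless) → [t]
After rule 1: sufkuptede
Rule 2: no segment meets the rule's conditions; no change.

[sufkuptede]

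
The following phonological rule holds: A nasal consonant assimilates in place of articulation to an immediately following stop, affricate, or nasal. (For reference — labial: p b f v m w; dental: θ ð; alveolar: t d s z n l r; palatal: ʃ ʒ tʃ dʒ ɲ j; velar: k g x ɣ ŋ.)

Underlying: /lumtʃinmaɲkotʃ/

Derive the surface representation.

/m/ before /tʃ/ (palatal) → [ɲ]
/n/ before /m/ (labial) → [m]
/ɲ/ before /k/ (velar) → [ŋ]

[luɲtʃimmaŋkotʃ]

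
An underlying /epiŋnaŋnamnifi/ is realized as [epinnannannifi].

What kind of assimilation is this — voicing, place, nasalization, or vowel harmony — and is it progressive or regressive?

place assimilation, regressive

/ŋ/→[n] /ŋ/→[n] /m/→[n].
Each target copies a feature from the following segment, so the direction is regressive.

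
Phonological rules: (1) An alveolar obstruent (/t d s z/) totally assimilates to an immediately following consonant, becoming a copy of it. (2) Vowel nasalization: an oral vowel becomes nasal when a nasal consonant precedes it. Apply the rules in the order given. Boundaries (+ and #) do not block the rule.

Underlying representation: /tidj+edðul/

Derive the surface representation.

[tijj+eððul]

Rule 1: /d/ before /j/ → [j] (total assimilation)
Rule 1: /d/ before /ð/ → [ð] (total assimilation)
After rule 1: tijj+eððul
Rule 2: no segment meets the rule's conditions; no change.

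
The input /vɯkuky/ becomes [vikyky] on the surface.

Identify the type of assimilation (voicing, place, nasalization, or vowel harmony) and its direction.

vowel harmony, regressive

/ɯ/→[i] /u/→[y].
Vowels agree with the last vowel, so the harmony is regressive.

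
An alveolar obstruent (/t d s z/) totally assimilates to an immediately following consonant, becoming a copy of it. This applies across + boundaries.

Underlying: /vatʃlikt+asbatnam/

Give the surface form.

/s/ before /b/ → [b] (total assimilation)
/t/ before /n/ → [n] (total assimilation)

[vatʃlikt+abbannam]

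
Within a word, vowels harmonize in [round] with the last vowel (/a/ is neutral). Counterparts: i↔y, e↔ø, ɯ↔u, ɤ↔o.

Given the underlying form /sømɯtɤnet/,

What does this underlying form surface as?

[semɯtɤnet]

/ø/ harmonizes with /e/ ([-round]) → [e]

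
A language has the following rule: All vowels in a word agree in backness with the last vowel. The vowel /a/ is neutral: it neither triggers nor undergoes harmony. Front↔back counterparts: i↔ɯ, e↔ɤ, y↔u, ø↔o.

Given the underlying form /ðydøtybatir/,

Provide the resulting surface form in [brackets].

no segment meets the rule's conditions; no change.

[ðydøtybatir]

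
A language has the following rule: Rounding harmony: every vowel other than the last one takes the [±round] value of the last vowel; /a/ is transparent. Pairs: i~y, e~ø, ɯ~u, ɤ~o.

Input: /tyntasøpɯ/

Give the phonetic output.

/y/ harmonizes with /ɯ/ ([-round]) → [i]
/ø/ harmonizes with /ɯ/ ([-round]) → [e]

[tintasepɯ]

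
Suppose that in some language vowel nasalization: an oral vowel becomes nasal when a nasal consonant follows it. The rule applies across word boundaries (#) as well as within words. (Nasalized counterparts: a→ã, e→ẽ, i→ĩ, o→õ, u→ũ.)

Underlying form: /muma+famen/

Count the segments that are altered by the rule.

/u/ before nasal /m/ → [ũ]
/a/ before nasal /m/ → [ã]
/e/ before nasal /n/ → [ẽ]
3 segments change.

3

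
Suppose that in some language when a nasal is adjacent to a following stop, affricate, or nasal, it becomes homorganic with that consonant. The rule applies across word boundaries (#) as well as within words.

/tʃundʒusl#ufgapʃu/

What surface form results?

/n/ before /dʒ/ (palatal) → [ɲ]

[tʃuɲdʒusl#ufgapʃu]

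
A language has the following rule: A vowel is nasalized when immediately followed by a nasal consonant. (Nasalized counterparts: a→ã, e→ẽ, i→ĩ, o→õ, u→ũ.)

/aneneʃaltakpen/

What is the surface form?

[ãnẽneʃaltakpẽn]

/a/ before nasal /n/ → [ã]
/e/ before nasal /n/ → [ẽ]
/e/ before nasal /n/ → [ẽ]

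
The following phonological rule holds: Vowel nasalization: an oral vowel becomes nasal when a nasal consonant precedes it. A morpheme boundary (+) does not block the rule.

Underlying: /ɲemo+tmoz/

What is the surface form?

/e/ after nasal /ɲ/ → [ẽ]
/o/ after nasal /m/ → [õ]
/o/ after nasal /m/ → [õ]

[ɲẽmõ+tmõz]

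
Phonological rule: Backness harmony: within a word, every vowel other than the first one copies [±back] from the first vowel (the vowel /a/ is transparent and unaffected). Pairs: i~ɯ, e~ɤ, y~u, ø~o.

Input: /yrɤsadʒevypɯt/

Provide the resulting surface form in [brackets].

[yresadʒevypit]

/ɤ/ harmonizes with /y/ ([-back]) → [e]
/ɯ/ harmonizes with /y/ ([-back]) → [i]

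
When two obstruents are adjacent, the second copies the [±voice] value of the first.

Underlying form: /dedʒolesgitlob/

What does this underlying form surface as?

/g/ after /s/ (voiceless) → [k]

[dedʒoleskitlob]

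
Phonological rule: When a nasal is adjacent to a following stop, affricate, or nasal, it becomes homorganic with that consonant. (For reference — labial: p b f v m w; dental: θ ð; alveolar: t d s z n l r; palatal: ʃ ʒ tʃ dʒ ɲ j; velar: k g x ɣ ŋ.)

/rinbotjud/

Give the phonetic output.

[rimbotjud]

/n/ before /b/ (labial) → [m]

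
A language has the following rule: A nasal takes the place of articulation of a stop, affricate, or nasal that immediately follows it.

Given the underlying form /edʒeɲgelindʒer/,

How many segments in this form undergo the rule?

/ɲ/ before /g/ (velar) → [ŋ]
/n/ before /dʒ/ (palatal) → [ɲ]
2 segments change.

2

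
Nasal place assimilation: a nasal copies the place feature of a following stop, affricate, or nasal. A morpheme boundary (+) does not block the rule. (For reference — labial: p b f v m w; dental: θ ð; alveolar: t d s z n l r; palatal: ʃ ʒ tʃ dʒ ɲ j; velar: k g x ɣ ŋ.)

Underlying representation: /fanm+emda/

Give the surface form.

[famm+enda]

/n/ before /m/ (labial) → [m]
/m/ before /d/ (alveolar) → [n]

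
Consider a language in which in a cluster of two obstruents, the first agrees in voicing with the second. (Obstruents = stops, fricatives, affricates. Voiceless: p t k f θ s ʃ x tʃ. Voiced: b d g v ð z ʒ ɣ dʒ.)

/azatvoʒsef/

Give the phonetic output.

/t/ before /v/ (voiced) → [d]
/ʒ/ before /s/ (voiceless) → [ʃ]

[azadvoʃsef]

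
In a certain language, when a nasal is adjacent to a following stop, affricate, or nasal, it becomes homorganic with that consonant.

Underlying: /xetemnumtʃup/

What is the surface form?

/m/ before /n/ (alveolar) → [n]
/m/ before /tʃ/ (palatal) → [ɲ]

[xetennuɲtʃup]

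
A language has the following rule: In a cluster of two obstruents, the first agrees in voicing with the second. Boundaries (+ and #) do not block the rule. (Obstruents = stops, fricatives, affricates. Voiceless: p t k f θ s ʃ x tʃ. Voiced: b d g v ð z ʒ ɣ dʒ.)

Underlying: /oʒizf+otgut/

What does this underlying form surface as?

[oʒisf+odgut]

/z/ before /f/ (voiceless) → [s]
/t/ before /g/ (voiced) → [d]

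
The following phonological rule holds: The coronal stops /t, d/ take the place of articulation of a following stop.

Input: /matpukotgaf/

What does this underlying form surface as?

/t/ before /p/ (labial) → [p]
/t/ before /g/ (velar) → [k]

[mappukokgaf]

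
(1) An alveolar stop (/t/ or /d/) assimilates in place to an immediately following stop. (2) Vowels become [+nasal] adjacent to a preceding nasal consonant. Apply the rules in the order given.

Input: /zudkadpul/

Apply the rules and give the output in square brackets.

Rule 1: /d/ before /k/ (velar) → [g]
Rule 1: /d/ before /p/ (labial) → [b]
After rule 1: zugkabpul
Rule 2: no segment meets the rule's conditions; no change.

[zugkabpul]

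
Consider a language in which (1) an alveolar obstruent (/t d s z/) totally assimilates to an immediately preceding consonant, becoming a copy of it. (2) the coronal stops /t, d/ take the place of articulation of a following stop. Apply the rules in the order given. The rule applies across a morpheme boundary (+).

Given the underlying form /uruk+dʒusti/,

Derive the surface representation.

[uruk+dʒussi]

Rule 1: /t/ after /s/ → [s] (total assimilation)
After rule 1: uruk+dʒussi
Rule 2: no segment meets the rule's conditions; no change.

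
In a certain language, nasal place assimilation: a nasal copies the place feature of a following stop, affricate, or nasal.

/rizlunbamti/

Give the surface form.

[rizlumbanti]

/n/ before /b/ (labial) → [m]
/m/ before /t/ (alveolar) → [n]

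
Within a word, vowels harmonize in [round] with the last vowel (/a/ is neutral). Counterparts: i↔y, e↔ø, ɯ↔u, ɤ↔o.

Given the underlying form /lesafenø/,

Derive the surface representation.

[løsafønø]

/e/ harmonizes with /ø/ ([+round]) → [ø]
/e/ harmonizes with /ø/ ([+round]) → [ø]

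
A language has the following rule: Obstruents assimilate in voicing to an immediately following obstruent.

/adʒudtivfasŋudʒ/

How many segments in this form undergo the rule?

2

/d/ before /t/ (voiceless) → [t]
/v/ before /f/ (voiceless) → [f]
2 segments change.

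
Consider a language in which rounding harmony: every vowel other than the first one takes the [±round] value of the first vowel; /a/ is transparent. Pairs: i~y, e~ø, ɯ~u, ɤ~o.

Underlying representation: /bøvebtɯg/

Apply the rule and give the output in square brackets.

[bøvøbtug]

/e/ harmonizes with /ø/ ([+round]) → [ø]
/ɯ/ harmonizes with /ø/ ([+round]) → [u]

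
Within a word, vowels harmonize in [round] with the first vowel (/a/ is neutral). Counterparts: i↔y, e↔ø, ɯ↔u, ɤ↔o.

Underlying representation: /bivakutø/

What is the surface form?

[bivakɯte]

/u/ harmonizes with /i/ ([-round]) → [ɯ]
/ø/ harmonizes with /i/ ([-round]) → [e]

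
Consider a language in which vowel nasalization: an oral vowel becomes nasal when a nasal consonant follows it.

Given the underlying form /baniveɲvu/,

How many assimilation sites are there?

/a/ before nasal /n/ → [ã]
/e/ before nasal /ɲ/ → [ẽ]
2 segments change.

2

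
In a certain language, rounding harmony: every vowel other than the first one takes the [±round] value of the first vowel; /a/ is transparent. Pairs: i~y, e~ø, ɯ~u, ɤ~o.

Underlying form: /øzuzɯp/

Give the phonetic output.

[øzuzup]

/ɯ/ harmonizes with /ø/ ([+round]) → [u]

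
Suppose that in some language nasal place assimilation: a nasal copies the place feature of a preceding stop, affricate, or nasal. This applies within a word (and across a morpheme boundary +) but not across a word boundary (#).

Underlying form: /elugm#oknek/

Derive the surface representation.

/m/ after /g/ (velar) → [ŋ]
/n/ after /k/ (velar) → [ŋ]

[elugŋ#okŋek]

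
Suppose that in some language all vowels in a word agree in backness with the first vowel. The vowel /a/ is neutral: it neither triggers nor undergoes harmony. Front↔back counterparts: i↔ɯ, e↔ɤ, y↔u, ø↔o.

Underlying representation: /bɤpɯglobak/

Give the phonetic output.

[bɤpɯglobak]

no segment meets the rule's conditions; no change.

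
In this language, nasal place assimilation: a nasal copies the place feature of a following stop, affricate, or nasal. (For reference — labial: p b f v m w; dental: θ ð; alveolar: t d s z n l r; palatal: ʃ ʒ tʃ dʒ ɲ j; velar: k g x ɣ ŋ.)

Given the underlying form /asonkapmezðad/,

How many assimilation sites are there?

1

/n/ before /k/ (velar) → [ŋ]
1 segment changes.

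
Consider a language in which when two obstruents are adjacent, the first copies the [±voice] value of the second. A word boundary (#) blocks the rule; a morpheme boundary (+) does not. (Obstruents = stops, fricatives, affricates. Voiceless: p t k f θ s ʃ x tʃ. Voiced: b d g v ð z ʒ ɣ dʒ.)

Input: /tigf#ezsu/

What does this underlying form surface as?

/g/ before /f/ (voiceless) → [k]
/z/ before /s/ (voiceless) → [s]

[tikf#essu]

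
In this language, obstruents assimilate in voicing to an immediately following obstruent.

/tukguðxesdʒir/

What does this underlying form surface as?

/k/ before /g/ (voiced) → [g]
/ð/ before /x/ (voiceless) → [θ]
/s/ before /dʒ/ (voiced) → [z]

[tugguθxezdʒir]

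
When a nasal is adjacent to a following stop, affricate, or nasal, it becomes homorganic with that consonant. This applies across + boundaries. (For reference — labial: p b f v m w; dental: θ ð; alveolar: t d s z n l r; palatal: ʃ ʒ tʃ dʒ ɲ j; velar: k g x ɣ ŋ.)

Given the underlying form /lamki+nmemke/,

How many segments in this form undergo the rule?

/m/ before /k/ (velar) → [ŋ]
/n/ before /m/ (labial) → [m]
/m/ before /k/ (velar) → [ŋ]
3 segments change.

3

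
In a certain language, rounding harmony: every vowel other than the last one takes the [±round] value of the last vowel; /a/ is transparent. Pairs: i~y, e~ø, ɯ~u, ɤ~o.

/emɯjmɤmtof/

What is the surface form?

[ømujmomtof]

/e/ harmonizes with /o/ ([+round]) → [ø]
/ɯ/ harmonizes with /o/ ([+round]) → [u]
/ɤ/ harmonizes with /o/ ([+round]) → [o]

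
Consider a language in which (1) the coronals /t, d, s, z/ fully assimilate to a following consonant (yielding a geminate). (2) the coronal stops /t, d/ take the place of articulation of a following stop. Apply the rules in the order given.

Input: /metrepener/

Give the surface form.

[merrepener]

Rule 1: /t/ before /r/ → [r] (total assimilation)
After rule 1: merrepener
Rule 2: no segment meets the rule's conditions; no change.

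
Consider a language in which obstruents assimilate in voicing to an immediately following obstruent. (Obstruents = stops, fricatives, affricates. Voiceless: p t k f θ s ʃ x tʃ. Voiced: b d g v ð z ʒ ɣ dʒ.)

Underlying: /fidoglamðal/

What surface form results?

no segment meets the rule's conditions; no change.

[fidoglamðal]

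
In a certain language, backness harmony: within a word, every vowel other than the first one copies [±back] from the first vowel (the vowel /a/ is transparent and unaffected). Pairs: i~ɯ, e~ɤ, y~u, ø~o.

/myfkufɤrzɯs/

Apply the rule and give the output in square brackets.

/u/ harmonizes with /y/ ([-back]) → [y]
/ɤ/ harmonizes with /y/ ([-back]) → [e]
/ɯ/ harmonizes with /y/ ([-back]) → [i]

[myfkyferzis]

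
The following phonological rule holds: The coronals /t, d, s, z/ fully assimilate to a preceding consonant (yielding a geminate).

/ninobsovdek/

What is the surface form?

/s/ after /b/ → [b] (total assimilation)
/d/ after /v/ → [v] (total assimilation)

[ninobbovvek]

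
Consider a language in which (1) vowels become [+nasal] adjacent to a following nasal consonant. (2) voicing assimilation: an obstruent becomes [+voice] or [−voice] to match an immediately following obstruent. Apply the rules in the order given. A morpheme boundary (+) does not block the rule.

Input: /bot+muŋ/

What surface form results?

Rule 1: /u/ before nasal /ŋ/ → [ũ]
After rule 1: bot+mũŋ
Rule 2: no segment meets the rule's conditions; no change.

[bot+mũŋ]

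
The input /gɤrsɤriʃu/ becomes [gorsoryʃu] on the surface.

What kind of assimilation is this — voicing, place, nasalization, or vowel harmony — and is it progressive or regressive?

/ɤ/→[o] /ɤ/→[o] /i/→[y].
Vowels agree with the last vowel, so the harmony is regressive.

vowel harmony, regressive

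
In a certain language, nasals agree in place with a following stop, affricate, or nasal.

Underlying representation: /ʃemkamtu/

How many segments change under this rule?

2

/m/ before /k/ (velar) → [ŋ]
/m/ before /t/ (alveolar) → [n]
2 segments change.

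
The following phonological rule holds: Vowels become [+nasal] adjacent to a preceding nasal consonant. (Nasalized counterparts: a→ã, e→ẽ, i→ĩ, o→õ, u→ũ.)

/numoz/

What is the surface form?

/u/ after nasal /n/ → [ũ]
/o/ after nasal /m/ → [õ]

[nũmõz]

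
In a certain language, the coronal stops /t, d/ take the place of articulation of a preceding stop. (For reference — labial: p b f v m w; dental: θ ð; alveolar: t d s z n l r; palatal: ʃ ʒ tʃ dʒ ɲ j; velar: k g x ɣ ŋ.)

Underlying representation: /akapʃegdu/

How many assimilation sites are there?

1

/d/ after /g/ (velar) → [g]
1 segment changes.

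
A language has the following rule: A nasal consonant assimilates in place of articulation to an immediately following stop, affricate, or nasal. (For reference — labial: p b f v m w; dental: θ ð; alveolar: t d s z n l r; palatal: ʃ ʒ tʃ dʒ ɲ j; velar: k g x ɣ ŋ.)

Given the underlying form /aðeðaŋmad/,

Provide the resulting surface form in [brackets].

/ŋ/ before /m/ (labial) → [m]

[aðeðammad]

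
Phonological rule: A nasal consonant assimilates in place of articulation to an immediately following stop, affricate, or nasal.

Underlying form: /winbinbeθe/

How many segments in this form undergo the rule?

2

/n/ before /b/ (labial) → [m]
/n/ before /b/ (labial) → [m]
2 segments change.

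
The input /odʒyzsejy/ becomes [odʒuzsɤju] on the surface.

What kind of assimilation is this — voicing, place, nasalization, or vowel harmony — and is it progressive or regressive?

vowel harmony, progressive

/y/→[u] /e/→[ɤ] /y/→[u].
Vowels agree with the first vowel, so the harmony is progressive.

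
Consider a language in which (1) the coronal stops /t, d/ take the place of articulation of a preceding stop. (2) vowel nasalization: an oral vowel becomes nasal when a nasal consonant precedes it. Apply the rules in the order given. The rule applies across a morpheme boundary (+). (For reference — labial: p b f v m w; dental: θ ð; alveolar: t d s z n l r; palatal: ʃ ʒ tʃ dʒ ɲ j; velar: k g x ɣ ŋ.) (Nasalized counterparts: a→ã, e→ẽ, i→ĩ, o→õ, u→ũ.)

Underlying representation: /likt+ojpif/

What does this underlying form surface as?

[likk+ojpif]

Rule 1: /t/ after /k/ (velar) → [k]
After rule 1: likk+ojpif
Rule 2: no segment meets the rule's conditions; no change.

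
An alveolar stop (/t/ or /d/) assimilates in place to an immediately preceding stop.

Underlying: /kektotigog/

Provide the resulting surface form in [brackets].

/t/ after /k/ (velar) → [k]

[kekkotigog]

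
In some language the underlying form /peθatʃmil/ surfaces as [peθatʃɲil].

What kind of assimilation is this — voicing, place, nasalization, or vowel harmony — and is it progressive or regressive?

/m/→[ɲ].
Each target copies a feature from the preceding segment, so the direction is progressive.

place assimilation, progressive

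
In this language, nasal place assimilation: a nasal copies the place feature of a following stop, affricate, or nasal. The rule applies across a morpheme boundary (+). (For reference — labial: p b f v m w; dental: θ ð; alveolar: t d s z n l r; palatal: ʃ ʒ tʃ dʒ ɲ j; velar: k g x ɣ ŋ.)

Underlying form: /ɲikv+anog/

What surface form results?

[ɲikv+anog]

no segment meets the rule's conditions; no change.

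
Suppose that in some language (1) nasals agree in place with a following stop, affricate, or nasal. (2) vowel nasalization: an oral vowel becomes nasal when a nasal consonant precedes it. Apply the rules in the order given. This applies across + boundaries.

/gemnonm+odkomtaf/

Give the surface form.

[gennõmm+õdkontaf]

Rule 1: /m/ before /n/ (alveolar) → [n]
Rule 1: /n/ before /m/ (labial) → [m]
Rule 1: /m/ before /t/ (alveolar) → [n]
After rule 1: gennomm+odkontaf
Rule 2: /o/ after nasal /n/ → [õ]
Rule 2: /o/ after nasal /m/ → [õ]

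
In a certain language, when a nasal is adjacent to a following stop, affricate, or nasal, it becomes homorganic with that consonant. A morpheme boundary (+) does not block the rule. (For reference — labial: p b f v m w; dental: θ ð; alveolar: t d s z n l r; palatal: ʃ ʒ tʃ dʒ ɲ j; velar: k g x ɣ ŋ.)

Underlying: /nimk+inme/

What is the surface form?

[niŋk+imme]

/m/ before /k/ (velar) → [ŋ]
/n/ before /m/ (labial) → [m]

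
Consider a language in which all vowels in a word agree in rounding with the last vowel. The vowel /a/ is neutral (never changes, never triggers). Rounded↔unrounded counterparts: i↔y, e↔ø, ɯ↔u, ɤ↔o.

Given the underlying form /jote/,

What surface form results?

/o/ harmonizes with /e/ ([-round]) → [ɤ]

[jɤte]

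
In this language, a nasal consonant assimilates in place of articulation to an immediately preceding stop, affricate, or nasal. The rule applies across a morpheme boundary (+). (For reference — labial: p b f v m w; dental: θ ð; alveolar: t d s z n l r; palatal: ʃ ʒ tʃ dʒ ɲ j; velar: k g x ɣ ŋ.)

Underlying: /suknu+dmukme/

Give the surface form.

[sukŋu+dnukŋe]

/n/ after /k/ (velar) → [ŋ]
/m/ after /d/ (alveolar) → [n]
/m/ after /k/ (velar) → [ŋ]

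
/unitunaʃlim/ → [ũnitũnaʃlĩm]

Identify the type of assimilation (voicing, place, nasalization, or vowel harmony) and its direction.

nasalization, regressive

/u/→[ũ] /u/→[ũ] /i/→[ĩ].
Each target copies a feature from the following segment, so the direction is regressive.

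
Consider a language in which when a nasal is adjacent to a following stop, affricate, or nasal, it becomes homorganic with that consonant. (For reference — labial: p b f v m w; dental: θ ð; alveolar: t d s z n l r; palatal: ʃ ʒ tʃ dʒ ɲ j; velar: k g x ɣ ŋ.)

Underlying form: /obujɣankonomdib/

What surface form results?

[obujɣaŋkonondib]

/n/ before /k/ (velar) → [ŋ]
/m/ before /d/ (alveolar) → [n]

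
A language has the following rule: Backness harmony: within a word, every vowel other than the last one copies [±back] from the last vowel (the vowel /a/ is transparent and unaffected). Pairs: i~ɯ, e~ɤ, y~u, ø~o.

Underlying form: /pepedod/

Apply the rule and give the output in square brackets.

/e/ harmonizes with /o/ ([+back]) → [ɤ]
/e/ harmonizes with /o/ ([+back]) → [ɤ]

[pɤpɤdod]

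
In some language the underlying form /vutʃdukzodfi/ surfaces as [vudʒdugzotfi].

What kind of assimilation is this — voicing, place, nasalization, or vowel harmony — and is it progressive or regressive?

/tʃ/→[dʒ] /k/→[g] /d/→[t].
Each target copies a feature from the following segment, so the direction is regressive.

voicing assimilation, regressive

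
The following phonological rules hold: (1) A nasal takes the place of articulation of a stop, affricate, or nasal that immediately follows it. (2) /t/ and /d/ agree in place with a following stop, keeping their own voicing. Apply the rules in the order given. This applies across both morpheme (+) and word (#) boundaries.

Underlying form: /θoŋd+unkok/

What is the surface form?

Rule 1: /ŋ/ before /d/ (alveolar) → [n]
Rule 1: /n/ before /k/ (velar) → [ŋ]
After rule 1: θond+uŋkok
Rule 2: no segment meets the rule's conditions; no change.

[θond+uŋkok]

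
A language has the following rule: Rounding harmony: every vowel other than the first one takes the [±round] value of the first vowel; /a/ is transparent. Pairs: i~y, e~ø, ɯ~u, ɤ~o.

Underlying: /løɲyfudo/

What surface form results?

[løɲyfudo]

no segment meets the rule's conditions; no change.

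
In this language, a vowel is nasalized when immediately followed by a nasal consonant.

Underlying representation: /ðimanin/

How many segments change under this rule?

/i/ before nasal /m/ → [ĩ]
/a/ before nasal /n/ → [ã]
/i/ before nasal /n/ → [ĩ]
3 segments change.

3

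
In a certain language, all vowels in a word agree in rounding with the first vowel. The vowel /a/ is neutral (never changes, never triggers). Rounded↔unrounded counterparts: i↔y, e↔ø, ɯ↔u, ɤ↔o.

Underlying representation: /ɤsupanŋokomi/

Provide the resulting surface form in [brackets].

/u/ harmonizes with /ɤ/ ([-round]) → [ɯ]
/o/ harmonizes with /ɤ/ ([-round]) → [ɤ]
/o/ harmonizes with /ɤ/ ([-round]) → [ɤ]

[ɤsɯpanŋɤkɤmi]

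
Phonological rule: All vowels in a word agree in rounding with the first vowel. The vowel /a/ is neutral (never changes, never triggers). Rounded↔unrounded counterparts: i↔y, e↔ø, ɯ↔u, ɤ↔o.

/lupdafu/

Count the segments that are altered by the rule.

0

No segment meets the rule's conditions.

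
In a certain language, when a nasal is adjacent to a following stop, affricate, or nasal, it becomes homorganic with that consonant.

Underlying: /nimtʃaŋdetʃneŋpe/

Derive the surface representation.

/m/ before /tʃ/ (palatal) → [ɲ]
/ŋ/ before /d/ (alveolar) → [n]
/ŋ/ before /p/ (labial) → [m]

[niɲtʃandetʃnempe]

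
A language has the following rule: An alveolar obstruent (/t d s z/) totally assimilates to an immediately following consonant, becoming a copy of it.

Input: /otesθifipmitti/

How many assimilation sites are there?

/s/ before /θ/ → [θ] (total assimilation)
1 segment changes.

1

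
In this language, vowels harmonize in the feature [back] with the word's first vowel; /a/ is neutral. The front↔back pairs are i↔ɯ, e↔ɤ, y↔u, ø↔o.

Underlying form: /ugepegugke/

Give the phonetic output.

[ugɤpɤgugkɤ]

/e/ harmonizes with /u/ ([+back]) → [ɤ]
/e/ harmonizes with /u/ ([+back]) → [ɤ]
/e/ harmonizes with /u/ ([+back]) → [ɤ]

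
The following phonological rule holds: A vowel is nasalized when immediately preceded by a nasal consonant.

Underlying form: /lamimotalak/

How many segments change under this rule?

/i/ after nasal /m/ → [ĩ]
/o/ after nasal /m/ → [õ]
2 segments change.

2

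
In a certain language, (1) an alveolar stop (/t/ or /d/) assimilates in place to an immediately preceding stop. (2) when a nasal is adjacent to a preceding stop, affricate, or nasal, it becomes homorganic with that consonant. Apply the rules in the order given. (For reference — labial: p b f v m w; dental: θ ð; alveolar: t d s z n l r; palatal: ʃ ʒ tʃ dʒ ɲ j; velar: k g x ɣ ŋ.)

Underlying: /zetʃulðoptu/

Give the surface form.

Rule 1: /t/ after /p/ (labial) → [p]
After rule 1: zetʃulðoppu
Rule 2: no segment meets the rule's conditions; no change.

[zetʃulðoppu]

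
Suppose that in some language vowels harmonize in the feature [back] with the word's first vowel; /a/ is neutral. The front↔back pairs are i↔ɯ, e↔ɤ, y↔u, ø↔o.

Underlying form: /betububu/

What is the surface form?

/u/ harmonizes with /e/ ([-back]) → [y]
/u/ harmonizes with /e/ ([-back]) → [y]
/u/ harmonizes with /e/ ([-back]) → [y]

[betybyby]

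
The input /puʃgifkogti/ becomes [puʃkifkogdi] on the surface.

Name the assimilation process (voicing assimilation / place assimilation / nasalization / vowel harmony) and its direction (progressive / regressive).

voicing assimilation, progressive

/g/→[k] /t/→[d].
Each target copies a feature from the preceding segment, so the direction is progressive.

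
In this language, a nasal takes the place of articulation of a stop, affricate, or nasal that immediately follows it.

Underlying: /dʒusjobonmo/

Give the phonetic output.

/n/ before /m/ (labial) → [m]

[dʒusjobommo]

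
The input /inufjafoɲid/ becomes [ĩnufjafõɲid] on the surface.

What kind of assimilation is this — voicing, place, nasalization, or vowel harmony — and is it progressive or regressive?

/i/→[ĩ] /o/→[õ].
Each target copies a feature from the following segment, so the direction is regressive.

nasalization, regressive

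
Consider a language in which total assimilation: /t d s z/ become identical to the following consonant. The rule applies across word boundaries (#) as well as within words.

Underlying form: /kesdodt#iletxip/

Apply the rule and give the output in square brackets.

/s/ before /d/ → [d] (total assimilation)
/d/ before /t/ → [t] (total assimilation)
/t/ before /x/ → [x] (total assimilation)

[keddott#ilexxip]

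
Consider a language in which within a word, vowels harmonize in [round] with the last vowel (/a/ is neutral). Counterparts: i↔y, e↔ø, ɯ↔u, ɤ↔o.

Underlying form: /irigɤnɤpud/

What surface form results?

/i/ harmonizes with /u/ ([+round]) → [y]
/i/ harmonizes with /u/ ([+round]) → [y]
/ɤ/ harmonizes with /u/ ([+round]) → [o]
/ɤ/ harmonizes with /u/ ([+round]) → [o]

[yrygonopud]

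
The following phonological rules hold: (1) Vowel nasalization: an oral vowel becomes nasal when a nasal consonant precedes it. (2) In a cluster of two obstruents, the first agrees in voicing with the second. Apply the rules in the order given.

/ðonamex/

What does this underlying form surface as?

Rule 1: /a/ after nasal /n/ → [ã]
Rule 1: /e/ after nasal /m/ → [ẽ]
After rule 1: ðonãmẽx
Rule 2: no segment meets the rule's conditions; no change.

[ðonãmẽx]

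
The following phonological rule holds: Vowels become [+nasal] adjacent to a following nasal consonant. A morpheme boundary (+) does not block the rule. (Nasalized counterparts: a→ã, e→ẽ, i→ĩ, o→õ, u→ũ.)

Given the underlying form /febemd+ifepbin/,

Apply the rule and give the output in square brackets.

[febẽmd+ifepbĩn]

/e/ before nasal /m/ → [ẽ]
/i/ before nasal /n/ → [ĩ]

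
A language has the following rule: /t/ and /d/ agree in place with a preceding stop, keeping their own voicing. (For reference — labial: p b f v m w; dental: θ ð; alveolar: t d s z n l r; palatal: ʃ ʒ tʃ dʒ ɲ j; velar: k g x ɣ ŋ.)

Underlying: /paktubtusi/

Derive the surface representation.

[pakkubpusi]

/t/ after /k/ (velar) → [k]
/t/ after /b/ (labial) → [p]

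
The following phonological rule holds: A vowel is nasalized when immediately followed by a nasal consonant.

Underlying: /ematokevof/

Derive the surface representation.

[ẽmatokevof]

/e/ before nasal /m/ → [ẽ]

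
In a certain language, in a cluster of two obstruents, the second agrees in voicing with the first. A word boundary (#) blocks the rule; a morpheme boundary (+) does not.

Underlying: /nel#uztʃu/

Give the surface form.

/tʃ/ after /z/ (voiced) → [dʒ]

[nel#uzdʒu]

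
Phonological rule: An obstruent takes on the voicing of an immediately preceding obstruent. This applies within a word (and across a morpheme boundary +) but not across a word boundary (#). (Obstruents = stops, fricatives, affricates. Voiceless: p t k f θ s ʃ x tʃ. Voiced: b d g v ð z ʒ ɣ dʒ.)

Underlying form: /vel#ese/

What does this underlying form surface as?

[vel#ese]

no segment meets the rule's conditions; no change.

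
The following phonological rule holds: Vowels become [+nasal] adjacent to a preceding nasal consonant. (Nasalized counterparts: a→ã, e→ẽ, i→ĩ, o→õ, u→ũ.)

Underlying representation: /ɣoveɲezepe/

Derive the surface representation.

/e/ after nasal /ɲ/ → [ẽ]

[ɣoveɲẽzepe]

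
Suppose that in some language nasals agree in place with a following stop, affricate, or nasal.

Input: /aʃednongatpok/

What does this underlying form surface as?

[aʃednoŋgatpok]

/n/ before /g/ (velar) → [ŋ]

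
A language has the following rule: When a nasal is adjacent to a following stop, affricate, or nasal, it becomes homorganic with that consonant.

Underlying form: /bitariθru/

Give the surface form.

[bitariθru]

no segment meets the rule's conditions; no change.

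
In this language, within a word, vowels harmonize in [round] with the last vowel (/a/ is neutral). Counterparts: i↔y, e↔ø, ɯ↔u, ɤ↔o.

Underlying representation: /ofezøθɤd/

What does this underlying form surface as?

[ɤfezeθɤd]

/o/ harmonizes with /ɤ/ ([-round]) → [ɤ]
/ø/ harmonizes with /ɤ/ ([-round]) → [e]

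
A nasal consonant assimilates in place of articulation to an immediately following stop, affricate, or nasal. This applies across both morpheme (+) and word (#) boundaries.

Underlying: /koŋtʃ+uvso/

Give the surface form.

[koɲtʃ+uvso]

/ŋ/ before /tʃ/ (palatal) → [ɲ]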